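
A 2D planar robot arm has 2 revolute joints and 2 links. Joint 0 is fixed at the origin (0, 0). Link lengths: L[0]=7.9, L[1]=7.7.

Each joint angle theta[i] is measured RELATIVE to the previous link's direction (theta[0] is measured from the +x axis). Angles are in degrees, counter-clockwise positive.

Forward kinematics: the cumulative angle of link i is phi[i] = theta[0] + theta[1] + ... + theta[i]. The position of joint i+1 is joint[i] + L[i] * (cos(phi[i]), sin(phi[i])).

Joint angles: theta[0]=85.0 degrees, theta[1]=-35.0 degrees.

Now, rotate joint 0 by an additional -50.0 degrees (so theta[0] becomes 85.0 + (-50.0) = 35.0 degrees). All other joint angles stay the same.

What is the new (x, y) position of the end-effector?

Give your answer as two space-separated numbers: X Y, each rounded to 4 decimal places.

Answer: 14.1713 4.5313

Derivation:
joint[0] = (0.0000, 0.0000)  (base)
link 0: phi[0] = 35 = 35 deg
  cos(35 deg) = 0.8192, sin(35 deg) = 0.5736
  joint[1] = (0.0000, 0.0000) + 7.9 * (0.8192, 0.5736) = (0.0000 + 6.4713, 0.0000 + 4.5313) = (6.4713, 4.5313)
link 1: phi[1] = 35 + -35 = 0 deg
  cos(0 deg) = 1.0000, sin(0 deg) = 0.0000
  joint[2] = (6.4713, 4.5313) + 7.7 * (1.0000, 0.0000) = (6.4713 + 7.7000, 4.5313 + 0.0000) = (14.1713, 4.5313)
End effector: (14.1713, 4.5313)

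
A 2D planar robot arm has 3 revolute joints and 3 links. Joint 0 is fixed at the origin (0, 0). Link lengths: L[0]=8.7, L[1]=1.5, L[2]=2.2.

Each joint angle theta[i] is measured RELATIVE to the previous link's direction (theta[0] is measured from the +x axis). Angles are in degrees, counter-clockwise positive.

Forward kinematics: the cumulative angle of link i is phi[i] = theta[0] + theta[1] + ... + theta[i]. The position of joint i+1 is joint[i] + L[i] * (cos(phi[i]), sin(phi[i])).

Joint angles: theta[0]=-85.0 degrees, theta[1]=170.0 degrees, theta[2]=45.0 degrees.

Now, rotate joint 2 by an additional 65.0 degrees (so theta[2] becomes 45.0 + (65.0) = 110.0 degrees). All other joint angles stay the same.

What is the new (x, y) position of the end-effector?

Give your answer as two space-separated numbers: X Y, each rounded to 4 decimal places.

Answer: -1.2360 -7.7420

Derivation:
joint[0] = (0.0000, 0.0000)  (base)
link 0: phi[0] = -85 = -85 deg
  cos(-85 deg) = 0.0872, sin(-85 deg) = -0.9962
  joint[1] = (0.0000, 0.0000) + 8.7 * (0.0872, -0.9962) = (0.0000 + 0.7583, 0.0000 + -8.6669) = (0.7583, -8.6669)
link 1: phi[1] = -85 + 170 = 85 deg
  cos(85 deg) = 0.0872, sin(85 deg) = 0.9962
  joint[2] = (0.7583, -8.6669) + 1.5 * (0.0872, 0.9962) = (0.7583 + 0.1307, -8.6669 + 1.4943) = (0.8890, -7.1726)
link 2: phi[2] = -85 + 170 + 110 = 195 deg
  cos(195 deg) = -0.9659, sin(195 deg) = -0.2588
  joint[3] = (0.8890, -7.1726) + 2.2 * (-0.9659, -0.2588) = (0.8890 + -2.1250, -7.1726 + -0.5694) = (-1.2360, -7.7420)
End effector: (-1.2360, -7.7420)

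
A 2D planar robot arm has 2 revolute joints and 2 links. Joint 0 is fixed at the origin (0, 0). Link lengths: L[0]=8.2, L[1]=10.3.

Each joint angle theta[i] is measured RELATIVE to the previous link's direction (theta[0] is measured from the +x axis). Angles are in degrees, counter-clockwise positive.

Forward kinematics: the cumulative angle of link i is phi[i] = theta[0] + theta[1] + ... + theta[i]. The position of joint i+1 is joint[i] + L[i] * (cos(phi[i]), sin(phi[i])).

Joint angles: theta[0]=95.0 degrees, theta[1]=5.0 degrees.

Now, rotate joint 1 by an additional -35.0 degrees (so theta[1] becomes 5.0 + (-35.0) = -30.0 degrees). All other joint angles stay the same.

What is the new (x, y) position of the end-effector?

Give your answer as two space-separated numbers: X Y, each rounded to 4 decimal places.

Answer: 3.6383 17.5038

Derivation:
joint[0] = (0.0000, 0.0000)  (base)
link 0: phi[0] = 95 = 95 deg
  cos(95 deg) = -0.0872, sin(95 deg) = 0.9962
  joint[1] = (0.0000, 0.0000) + 8.2 * (-0.0872, 0.9962) = (0.0000 + -0.7147, 0.0000 + 8.1688) = (-0.7147, 8.1688)
link 1: phi[1] = 95 + -30 = 65 deg
  cos(65 deg) = 0.4226, sin(65 deg) = 0.9063
  joint[2] = (-0.7147, 8.1688) + 10.3 * (0.4226, 0.9063) = (-0.7147 + 4.3530, 8.1688 + 9.3350) = (3.6383, 17.5038)
End effector: (3.6383, 17.5038)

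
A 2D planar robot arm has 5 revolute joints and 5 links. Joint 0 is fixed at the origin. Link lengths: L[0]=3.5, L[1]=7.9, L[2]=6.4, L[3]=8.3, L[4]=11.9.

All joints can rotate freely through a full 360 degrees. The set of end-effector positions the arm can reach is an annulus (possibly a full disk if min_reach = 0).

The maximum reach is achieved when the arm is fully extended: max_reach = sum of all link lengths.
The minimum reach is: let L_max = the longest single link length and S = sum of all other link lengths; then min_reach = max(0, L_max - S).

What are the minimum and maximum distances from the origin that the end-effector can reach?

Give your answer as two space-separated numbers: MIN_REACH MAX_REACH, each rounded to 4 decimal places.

Link lengths: [3.5, 7.9, 6.4, 8.3, 11.9]
max_reach = 3.5 + 7.9 + 6.4 + 8.3 + 11.9 = 38
L_max = max([3.5, 7.9, 6.4, 8.3, 11.9]) = 11.9
S (sum of others) = 38 - 11.9 = 26.1
min_reach = max(0, 11.9 - 26.1) = max(0, -14.2) = 0

Answer: 0.0000 38.0000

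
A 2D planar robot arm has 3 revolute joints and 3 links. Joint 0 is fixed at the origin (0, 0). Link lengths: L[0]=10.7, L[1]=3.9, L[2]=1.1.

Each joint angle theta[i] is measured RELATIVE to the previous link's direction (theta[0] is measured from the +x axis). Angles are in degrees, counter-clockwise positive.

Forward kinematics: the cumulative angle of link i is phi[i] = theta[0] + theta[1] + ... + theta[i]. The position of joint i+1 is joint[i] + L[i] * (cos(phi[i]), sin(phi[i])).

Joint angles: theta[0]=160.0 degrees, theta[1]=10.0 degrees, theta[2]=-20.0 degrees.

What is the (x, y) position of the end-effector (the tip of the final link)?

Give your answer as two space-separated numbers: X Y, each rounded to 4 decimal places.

Answer: -14.8481 4.8868

Derivation:
joint[0] = (0.0000, 0.0000)  (base)
link 0: phi[0] = 160 = 160 deg
  cos(160 deg) = -0.9397, sin(160 deg) = 0.3420
  joint[1] = (0.0000, 0.0000) + 10.7 * (-0.9397, 0.3420) = (0.0000 + -10.0547, 0.0000 + 3.6596) = (-10.0547, 3.6596)
link 1: phi[1] = 160 + 10 = 170 deg
  cos(170 deg) = -0.9848, sin(170 deg) = 0.1736
  joint[2] = (-10.0547, 3.6596) + 3.9 * (-0.9848, 0.1736) = (-10.0547 + -3.8408, 3.6596 + 0.6772) = (-13.8955, 4.3368)
link 2: phi[2] = 160 + 10 + -20 = 150 deg
  cos(150 deg) = -0.8660, sin(150 deg) = 0.5000
  joint[3] = (-13.8955, 4.3368) + 1.1 * (-0.8660, 0.5000) = (-13.8955 + -0.9526, 4.3368 + 0.5500) = (-14.8481, 4.8868)
End effector: (-14.8481, 4.8868)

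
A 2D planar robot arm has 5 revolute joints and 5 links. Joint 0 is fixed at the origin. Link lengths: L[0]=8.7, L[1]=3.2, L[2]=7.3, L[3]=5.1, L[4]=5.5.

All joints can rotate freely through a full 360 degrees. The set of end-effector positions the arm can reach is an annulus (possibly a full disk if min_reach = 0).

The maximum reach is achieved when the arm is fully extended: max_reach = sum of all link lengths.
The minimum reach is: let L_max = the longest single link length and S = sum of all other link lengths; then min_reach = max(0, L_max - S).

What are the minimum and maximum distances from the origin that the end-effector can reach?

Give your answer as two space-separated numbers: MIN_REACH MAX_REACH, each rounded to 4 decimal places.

Link lengths: [8.7, 3.2, 7.3, 5.1, 5.5]
max_reach = 8.7 + 3.2 + 7.3 + 5.1 + 5.5 = 29.8
L_max = max([8.7, 3.2, 7.3, 5.1, 5.5]) = 8.7
S (sum of others) = 29.8 - 8.7 = 21.1
min_reach = max(0, 8.7 - 21.1) = max(0, -12.4) = 0

Answer: 0.0000 29.8000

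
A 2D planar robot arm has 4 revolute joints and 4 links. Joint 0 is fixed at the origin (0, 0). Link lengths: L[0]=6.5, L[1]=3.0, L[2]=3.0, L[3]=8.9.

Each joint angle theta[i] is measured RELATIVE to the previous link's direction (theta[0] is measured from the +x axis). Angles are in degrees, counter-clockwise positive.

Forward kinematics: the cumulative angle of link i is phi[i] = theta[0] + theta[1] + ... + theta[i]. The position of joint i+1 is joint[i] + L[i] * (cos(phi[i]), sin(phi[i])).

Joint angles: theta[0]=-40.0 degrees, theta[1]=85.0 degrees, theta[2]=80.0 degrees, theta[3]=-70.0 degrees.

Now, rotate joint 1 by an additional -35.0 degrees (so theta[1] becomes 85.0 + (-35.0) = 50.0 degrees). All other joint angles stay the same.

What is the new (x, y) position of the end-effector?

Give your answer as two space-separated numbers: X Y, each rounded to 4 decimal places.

Answer: 16.2970 2.3868

Derivation:
joint[0] = (0.0000, 0.0000)  (base)
link 0: phi[0] = -40 = -40 deg
  cos(-40 deg) = 0.7660, sin(-40 deg) = -0.6428
  joint[1] = (0.0000, 0.0000) + 6.5 * (0.7660, -0.6428) = (0.0000 + 4.9793, 0.0000 + -4.1781) = (4.9793, -4.1781)
link 1: phi[1] = -40 + 50 = 10 deg
  cos(10 deg) = 0.9848, sin(10 deg) = 0.1736
  joint[2] = (4.9793, -4.1781) + 3 * (0.9848, 0.1736) = (4.9793 + 2.9544, -4.1781 + 0.5209) = (7.9337, -3.6572)
link 2: phi[2] = -40 + 50 + 80 = 90 deg
  cos(90 deg) = 0.0000, sin(90 deg) = 1.0000
  joint[3] = (7.9337, -3.6572) + 3 * (0.0000, 1.0000) = (7.9337 + 0.0000, -3.6572 + 3.0000) = (7.9337, -0.6572)
link 3: phi[3] = -40 + 50 + 80 + -70 = 20 deg
  cos(20 deg) = 0.9397, sin(20 deg) = 0.3420
  joint[4] = (7.9337, -0.6572) + 8.9 * (0.9397, 0.3420) = (7.9337 + 8.3633, -0.6572 + 3.0440) = (16.2970, 2.3868)
End effector: (16.2970, 2.3868)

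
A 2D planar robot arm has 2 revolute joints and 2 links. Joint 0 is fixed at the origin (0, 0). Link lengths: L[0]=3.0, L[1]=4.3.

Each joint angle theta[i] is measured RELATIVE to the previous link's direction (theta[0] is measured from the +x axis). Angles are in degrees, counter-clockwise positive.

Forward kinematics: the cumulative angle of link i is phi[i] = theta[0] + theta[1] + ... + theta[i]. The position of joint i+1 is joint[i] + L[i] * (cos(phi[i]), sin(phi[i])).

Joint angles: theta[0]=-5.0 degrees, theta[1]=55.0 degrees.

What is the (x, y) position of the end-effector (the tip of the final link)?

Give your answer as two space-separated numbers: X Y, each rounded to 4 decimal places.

joint[0] = (0.0000, 0.0000)  (base)
link 0: phi[0] = -5 = -5 deg
  cos(-5 deg) = 0.9962, sin(-5 deg) = -0.0872
  joint[1] = (0.0000, 0.0000) + 3 * (0.9962, -0.0872) = (0.0000 + 2.9886, 0.0000 + -0.2615) = (2.9886, -0.2615)
link 1: phi[1] = -5 + 55 = 50 deg
  cos(50 deg) = 0.6428, sin(50 deg) = 0.7660
  joint[2] = (2.9886, -0.2615) + 4.3 * (0.6428, 0.7660) = (2.9886 + 2.7640, -0.2615 + 3.2940) = (5.7526, 3.0325)
End effector: (5.7526, 3.0325)

Answer: 5.7526 3.0325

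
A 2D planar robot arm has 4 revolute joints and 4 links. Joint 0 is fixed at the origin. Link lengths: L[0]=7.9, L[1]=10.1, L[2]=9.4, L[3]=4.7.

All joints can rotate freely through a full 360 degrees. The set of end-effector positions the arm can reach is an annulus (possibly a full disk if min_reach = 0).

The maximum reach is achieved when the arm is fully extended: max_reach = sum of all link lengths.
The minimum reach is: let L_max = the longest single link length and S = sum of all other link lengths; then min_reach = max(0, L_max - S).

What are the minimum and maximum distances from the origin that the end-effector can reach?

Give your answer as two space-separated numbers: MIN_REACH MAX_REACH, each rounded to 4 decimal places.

Link lengths: [7.9, 10.1, 9.4, 4.7]
max_reach = 7.9 + 10.1 + 9.4 + 4.7 = 32.1
L_max = max([7.9, 10.1, 9.4, 4.7]) = 10.1
S (sum of others) = 32.1 - 10.1 = 22
min_reach = max(0, 10.1 - 22) = max(0, -11.9) = 0

Answer: 0.0000 32.1000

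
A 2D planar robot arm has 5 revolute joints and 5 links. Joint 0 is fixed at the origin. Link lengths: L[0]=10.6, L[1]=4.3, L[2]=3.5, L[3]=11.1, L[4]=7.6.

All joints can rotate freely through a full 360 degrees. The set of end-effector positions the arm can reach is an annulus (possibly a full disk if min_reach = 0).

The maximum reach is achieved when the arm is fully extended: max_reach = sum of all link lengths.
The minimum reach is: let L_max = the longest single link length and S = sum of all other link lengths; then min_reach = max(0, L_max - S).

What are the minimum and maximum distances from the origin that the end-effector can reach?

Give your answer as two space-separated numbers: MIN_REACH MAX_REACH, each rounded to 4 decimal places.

Answer: 0.0000 37.1000

Derivation:
Link lengths: [10.6, 4.3, 3.5, 11.1, 7.6]
max_reach = 10.6 + 4.3 + 3.5 + 11.1 + 7.6 = 37.1
L_max = max([10.6, 4.3, 3.5, 11.1, 7.6]) = 11.1
S (sum of others) = 37.1 - 11.1 = 26
min_reach = max(0, 11.1 - 26) = max(0, -14.9) = 0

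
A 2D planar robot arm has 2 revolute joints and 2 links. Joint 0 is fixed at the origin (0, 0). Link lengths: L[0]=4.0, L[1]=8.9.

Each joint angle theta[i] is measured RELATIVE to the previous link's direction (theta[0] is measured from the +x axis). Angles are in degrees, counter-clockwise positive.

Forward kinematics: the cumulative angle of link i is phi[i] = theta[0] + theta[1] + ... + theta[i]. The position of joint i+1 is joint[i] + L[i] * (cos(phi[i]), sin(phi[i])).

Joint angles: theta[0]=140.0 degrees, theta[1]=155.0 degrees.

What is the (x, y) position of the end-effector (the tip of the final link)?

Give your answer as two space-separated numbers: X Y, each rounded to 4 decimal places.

joint[0] = (0.0000, 0.0000)  (base)
link 0: phi[0] = 140 = 140 deg
  cos(140 deg) = -0.7660, sin(140 deg) = 0.6428
  joint[1] = (0.0000, 0.0000) + 4 * (-0.7660, 0.6428) = (0.0000 + -3.0642, 0.0000 + 2.5712) = (-3.0642, 2.5712)
link 1: phi[1] = 140 + 155 = 295 deg
  cos(295 deg) = 0.4226, sin(295 deg) = -0.9063
  joint[2] = (-3.0642, 2.5712) + 8.9 * (0.4226, -0.9063) = (-3.0642 + 3.7613, 2.5712 + -8.0661) = (0.6971, -5.4950)
End effector: (0.6971, -5.4950)

Answer: 0.6971 -5.4950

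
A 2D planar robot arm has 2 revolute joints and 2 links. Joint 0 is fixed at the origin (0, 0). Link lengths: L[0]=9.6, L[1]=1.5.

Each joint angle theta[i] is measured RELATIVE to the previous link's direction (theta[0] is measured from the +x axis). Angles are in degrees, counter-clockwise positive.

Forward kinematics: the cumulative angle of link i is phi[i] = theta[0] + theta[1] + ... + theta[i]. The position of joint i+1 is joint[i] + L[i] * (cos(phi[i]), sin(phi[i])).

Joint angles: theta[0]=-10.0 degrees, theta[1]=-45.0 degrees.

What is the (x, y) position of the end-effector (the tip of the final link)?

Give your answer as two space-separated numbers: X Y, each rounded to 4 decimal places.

joint[0] = (0.0000, 0.0000)  (base)
link 0: phi[0] = -10 = -10 deg
  cos(-10 deg) = 0.9848, sin(-10 deg) = -0.1736
  joint[1] = (0.0000, 0.0000) + 9.6 * (0.9848, -0.1736) = (0.0000 + 9.4542, 0.0000 + -1.6670) = (9.4542, -1.6670)
link 1: phi[1] = -10 + -45 = -55 deg
  cos(-55 deg) = 0.5736, sin(-55 deg) = -0.8192
  joint[2] = (9.4542, -1.6670) + 1.5 * (0.5736, -0.8192) = (9.4542 + 0.8604, -1.6670 + -1.2287) = (10.3145, -2.8958)
End effector: (10.3145, -2.8958)

Answer: 10.3145 -2.8958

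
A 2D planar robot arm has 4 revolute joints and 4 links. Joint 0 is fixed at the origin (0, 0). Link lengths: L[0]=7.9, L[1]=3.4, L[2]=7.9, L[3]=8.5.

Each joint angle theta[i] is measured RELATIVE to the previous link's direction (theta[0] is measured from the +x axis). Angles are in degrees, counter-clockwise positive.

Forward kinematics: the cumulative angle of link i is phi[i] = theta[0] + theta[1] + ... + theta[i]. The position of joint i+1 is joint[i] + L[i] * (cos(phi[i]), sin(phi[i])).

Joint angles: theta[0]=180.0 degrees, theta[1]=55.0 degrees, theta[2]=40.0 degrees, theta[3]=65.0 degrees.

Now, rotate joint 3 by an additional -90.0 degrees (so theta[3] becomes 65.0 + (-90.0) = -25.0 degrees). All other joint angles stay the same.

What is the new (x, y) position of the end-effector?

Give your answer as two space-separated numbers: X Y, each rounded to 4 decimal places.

Answer: -12.0688 -18.6424

Derivation:
joint[0] = (0.0000, 0.0000)  (base)
link 0: phi[0] = 180 = 180 deg
  cos(180 deg) = -1.0000, sin(180 deg) = 0.0000
  joint[1] = (0.0000, 0.0000) + 7.9 * (-1.0000, 0.0000) = (0.0000 + -7.9000, 0.0000 + 0.0000) = (-7.9000, 0.0000)
link 1: phi[1] = 180 + 55 = 235 deg
  cos(235 deg) = -0.5736, sin(235 deg) = -0.8192
  joint[2] = (-7.9000, 0.0000) + 3.4 * (-0.5736, -0.8192) = (-7.9000 + -1.9502, 0.0000 + -2.7851) = (-9.8502, -2.7851)
link 2: phi[2] = 180 + 55 + 40 = 275 deg
  cos(275 deg) = 0.0872, sin(275 deg) = -0.9962
  joint[3] = (-9.8502, -2.7851) + 7.9 * (0.0872, -0.9962) = (-9.8502 + 0.6885, -2.7851 + -7.8699) = (-9.1616, -10.6551)
link 3: phi[3] = 180 + 55 + 40 + -25 = 250 deg
  cos(250 deg) = -0.3420, sin(250 deg) = -0.9397
  joint[4] = (-9.1616, -10.6551) + 8.5 * (-0.3420, -0.9397) = (-9.1616 + -2.9072, -10.6551 + -7.9874) = (-12.0688, -18.6424)
End effector: (-12.0688, -18.6424)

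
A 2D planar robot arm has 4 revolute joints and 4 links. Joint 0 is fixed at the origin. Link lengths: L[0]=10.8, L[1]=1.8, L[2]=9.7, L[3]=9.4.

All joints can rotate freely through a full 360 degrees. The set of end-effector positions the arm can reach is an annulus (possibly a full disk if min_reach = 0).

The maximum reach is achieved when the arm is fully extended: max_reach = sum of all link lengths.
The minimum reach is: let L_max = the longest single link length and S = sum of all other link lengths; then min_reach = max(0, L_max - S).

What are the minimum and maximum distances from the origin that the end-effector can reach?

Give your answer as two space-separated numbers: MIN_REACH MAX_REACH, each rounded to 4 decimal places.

Answer: 0.0000 31.7000

Derivation:
Link lengths: [10.8, 1.8, 9.7, 9.4]
max_reach = 10.8 + 1.8 + 9.7 + 9.4 = 31.7
L_max = max([10.8, 1.8, 9.7, 9.4]) = 10.8
S (sum of others) = 31.7 - 10.8 = 20.9
min_reach = max(0, 10.8 - 20.9) = max(0, -10.1) = 0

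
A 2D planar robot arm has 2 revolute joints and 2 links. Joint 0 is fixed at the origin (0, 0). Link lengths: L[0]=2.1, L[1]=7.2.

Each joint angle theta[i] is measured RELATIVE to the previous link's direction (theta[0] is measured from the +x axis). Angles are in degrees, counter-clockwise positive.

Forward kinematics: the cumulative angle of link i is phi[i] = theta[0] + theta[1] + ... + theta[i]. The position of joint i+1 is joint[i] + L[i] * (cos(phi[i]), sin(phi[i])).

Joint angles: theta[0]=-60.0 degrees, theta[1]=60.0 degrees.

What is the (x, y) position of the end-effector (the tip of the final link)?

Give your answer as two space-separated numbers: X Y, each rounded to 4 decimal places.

joint[0] = (0.0000, 0.0000)  (base)
link 0: phi[0] = -60 = -60 deg
  cos(-60 deg) = 0.5000, sin(-60 deg) = -0.8660
  joint[1] = (0.0000, 0.0000) + 2.1 * (0.5000, -0.8660) = (0.0000 + 1.0500, 0.0000 + -1.8187) = (1.0500, -1.8187)
link 1: phi[1] = -60 + 60 = 0 deg
  cos(0 deg) = 1.0000, sin(0 deg) = 0.0000
  joint[2] = (1.0500, -1.8187) + 7.2 * (1.0000, 0.0000) = (1.0500 + 7.2000, -1.8187 + 0.0000) = (8.2500, -1.8187)
End effector: (8.2500, -1.8187)

Answer: 8.2500 -1.8187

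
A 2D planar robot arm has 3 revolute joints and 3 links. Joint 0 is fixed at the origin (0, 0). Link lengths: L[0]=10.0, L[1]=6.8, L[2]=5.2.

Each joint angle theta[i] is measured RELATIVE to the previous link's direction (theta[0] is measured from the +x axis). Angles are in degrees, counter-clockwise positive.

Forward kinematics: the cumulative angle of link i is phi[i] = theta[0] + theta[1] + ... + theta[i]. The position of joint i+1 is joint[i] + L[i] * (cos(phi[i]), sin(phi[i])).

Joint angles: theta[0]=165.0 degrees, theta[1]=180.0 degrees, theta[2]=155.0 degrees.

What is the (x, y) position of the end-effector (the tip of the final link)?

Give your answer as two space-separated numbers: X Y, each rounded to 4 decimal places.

Answer: -7.0744 4.1707

Derivation:
joint[0] = (0.0000, 0.0000)  (base)
link 0: phi[0] = 165 = 165 deg
  cos(165 deg) = -0.9659, sin(165 deg) = 0.2588
  joint[1] = (0.0000, 0.0000) + 10 * (-0.9659, 0.2588) = (0.0000 + -9.6593, 0.0000 + 2.5882) = (-9.6593, 2.5882)
link 1: phi[1] = 165 + 180 = 345 deg
  cos(345 deg) = 0.9659, sin(345 deg) = -0.2588
  joint[2] = (-9.6593, 2.5882) + 6.8 * (0.9659, -0.2588) = (-9.6593 + 6.5683, 2.5882 + -1.7600) = (-3.0910, 0.8282)
link 2: phi[2] = 165 + 180 + 155 = 500 deg
  cos(500 deg) = -0.7660, sin(500 deg) = 0.6428
  joint[3] = (-3.0910, 0.8282) + 5.2 * (-0.7660, 0.6428) = (-3.0910 + -3.9834, 0.8282 + 3.3425) = (-7.0744, 4.1707)
End effector: (-7.0744, 4.1707)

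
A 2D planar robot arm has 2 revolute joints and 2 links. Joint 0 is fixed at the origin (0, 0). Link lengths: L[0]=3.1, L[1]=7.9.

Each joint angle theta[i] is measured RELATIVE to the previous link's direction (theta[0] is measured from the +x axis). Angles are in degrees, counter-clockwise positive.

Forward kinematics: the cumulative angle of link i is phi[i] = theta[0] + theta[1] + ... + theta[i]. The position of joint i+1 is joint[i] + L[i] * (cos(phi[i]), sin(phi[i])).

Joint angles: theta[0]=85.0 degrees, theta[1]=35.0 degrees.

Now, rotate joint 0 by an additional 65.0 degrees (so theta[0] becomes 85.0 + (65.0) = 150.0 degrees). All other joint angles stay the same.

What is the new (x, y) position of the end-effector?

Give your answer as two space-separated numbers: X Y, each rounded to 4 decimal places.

Answer: -10.5546 0.8615

Derivation:
joint[0] = (0.0000, 0.0000)  (base)
link 0: phi[0] = 150 = 150 deg
  cos(150 deg) = -0.8660, sin(150 deg) = 0.5000
  joint[1] = (0.0000, 0.0000) + 3.1 * (-0.8660, 0.5000) = (0.0000 + -2.6847, 0.0000 + 1.5500) = (-2.6847, 1.5500)
link 1: phi[1] = 150 + 35 = 185 deg
  cos(185 deg) = -0.9962, sin(185 deg) = -0.0872
  joint[2] = (-2.6847, 1.5500) + 7.9 * (-0.9962, -0.0872) = (-2.6847 + -7.8699, 1.5500 + -0.6885) = (-10.5546, 0.8615)
End effector: (-10.5546, 0.8615)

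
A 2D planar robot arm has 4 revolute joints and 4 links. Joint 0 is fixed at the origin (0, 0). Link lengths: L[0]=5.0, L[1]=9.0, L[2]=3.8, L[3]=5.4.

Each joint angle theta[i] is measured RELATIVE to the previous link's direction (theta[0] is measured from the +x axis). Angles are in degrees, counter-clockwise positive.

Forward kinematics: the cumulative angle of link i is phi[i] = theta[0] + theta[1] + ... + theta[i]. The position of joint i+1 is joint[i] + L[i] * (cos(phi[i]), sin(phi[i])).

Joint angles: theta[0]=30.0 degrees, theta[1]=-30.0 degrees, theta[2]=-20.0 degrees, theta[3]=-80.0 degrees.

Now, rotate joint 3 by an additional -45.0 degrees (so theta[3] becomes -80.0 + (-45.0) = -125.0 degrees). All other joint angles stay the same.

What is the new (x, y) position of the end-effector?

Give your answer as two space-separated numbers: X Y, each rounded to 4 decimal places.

joint[0] = (0.0000, 0.0000)  (base)
link 0: phi[0] = 30 = 30 deg
  cos(30 deg) = 0.8660, sin(30 deg) = 0.5000
  joint[1] = (0.0000, 0.0000) + 5 * (0.8660, 0.5000) = (0.0000 + 4.3301, 0.0000 + 2.5000) = (4.3301, 2.5000)
link 1: phi[1] = 30 + -30 = 0 deg
  cos(0 deg) = 1.0000, sin(0 deg) = 0.0000
  joint[2] = (4.3301, 2.5000) + 9 * (1.0000, 0.0000) = (4.3301 + 9.0000, 2.5000 + 0.0000) = (13.3301, 2.5000)
link 2: phi[2] = 30 + -30 + -20 = -20 deg
  cos(-20 deg) = 0.9397, sin(-20 deg) = -0.3420
  joint[3] = (13.3301, 2.5000) + 3.8 * (0.9397, -0.3420) = (13.3301 + 3.5708, 2.5000 + -1.2997) = (16.9010, 1.2003)
link 3: phi[3] = 30 + -30 + -20 + -125 = -145 deg
  cos(-145 deg) = -0.8192, sin(-145 deg) = -0.5736
  joint[4] = (16.9010, 1.2003) + 5.4 * (-0.8192, -0.5736) = (16.9010 + -4.4234, 1.2003 + -3.0973) = (12.4775, -1.8970)
End effector: (12.4775, -1.8970)

Answer: 12.4775 -1.8970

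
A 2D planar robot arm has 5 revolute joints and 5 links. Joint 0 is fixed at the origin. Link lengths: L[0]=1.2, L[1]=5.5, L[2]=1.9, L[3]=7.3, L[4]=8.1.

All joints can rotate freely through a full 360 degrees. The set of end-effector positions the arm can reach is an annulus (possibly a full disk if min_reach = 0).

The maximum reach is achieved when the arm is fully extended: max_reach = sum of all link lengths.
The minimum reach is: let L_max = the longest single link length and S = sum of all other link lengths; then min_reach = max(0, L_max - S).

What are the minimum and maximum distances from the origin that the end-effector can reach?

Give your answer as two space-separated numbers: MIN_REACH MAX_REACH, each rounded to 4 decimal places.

Answer: 0.0000 24.0000

Derivation:
Link lengths: [1.2, 5.5, 1.9, 7.3, 8.1]
max_reach = 1.2 + 5.5 + 1.9 + 7.3 + 8.1 = 24
L_max = max([1.2, 5.5, 1.9, 7.3, 8.1]) = 8.1
S (sum of others) = 24 - 8.1 = 15.9
min_reach = max(0, 8.1 - 15.9) = max(0, -7.8) = 0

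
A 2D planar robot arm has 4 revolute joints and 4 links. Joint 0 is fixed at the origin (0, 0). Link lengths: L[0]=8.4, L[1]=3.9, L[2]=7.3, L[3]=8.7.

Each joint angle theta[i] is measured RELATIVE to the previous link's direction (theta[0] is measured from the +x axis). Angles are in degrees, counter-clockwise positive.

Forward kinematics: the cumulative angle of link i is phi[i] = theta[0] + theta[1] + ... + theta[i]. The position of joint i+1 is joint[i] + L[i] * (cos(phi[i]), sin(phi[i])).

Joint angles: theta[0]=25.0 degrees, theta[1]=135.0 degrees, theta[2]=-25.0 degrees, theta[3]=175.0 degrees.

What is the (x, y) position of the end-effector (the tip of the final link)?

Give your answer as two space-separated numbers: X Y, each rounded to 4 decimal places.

Answer: 4.3786 3.3812

Derivation:
joint[0] = (0.0000, 0.0000)  (base)
link 0: phi[0] = 25 = 25 deg
  cos(25 deg) = 0.9063, sin(25 deg) = 0.4226
  joint[1] = (0.0000, 0.0000) + 8.4 * (0.9063, 0.4226) = (0.0000 + 7.6130, 0.0000 + 3.5500) = (7.6130, 3.5500)
link 1: phi[1] = 25 + 135 = 160 deg
  cos(160 deg) = -0.9397, sin(160 deg) = 0.3420
  joint[2] = (7.6130, 3.5500) + 3.9 * (-0.9397, 0.3420) = (7.6130 + -3.6648, 3.5500 + 1.3339) = (3.9482, 4.8839)
link 2: phi[2] = 25 + 135 + -25 = 135 deg
  cos(135 deg) = -0.7071, sin(135 deg) = 0.7071
  joint[3] = (3.9482, 4.8839) + 7.3 * (-0.7071, 0.7071) = (3.9482 + -5.1619, 4.8839 + 5.1619) = (-1.2137, 10.0458)
link 3: phi[3] = 25 + 135 + -25 + 175 = 310 deg
  cos(310 deg) = 0.6428, sin(310 deg) = -0.7660
  joint[4] = (-1.2137, 10.0458) + 8.7 * (0.6428, -0.7660) = (-1.2137 + 5.5923, 10.0458 + -6.6646) = (4.3786, 3.3812)
End effector: (4.3786, 3.3812)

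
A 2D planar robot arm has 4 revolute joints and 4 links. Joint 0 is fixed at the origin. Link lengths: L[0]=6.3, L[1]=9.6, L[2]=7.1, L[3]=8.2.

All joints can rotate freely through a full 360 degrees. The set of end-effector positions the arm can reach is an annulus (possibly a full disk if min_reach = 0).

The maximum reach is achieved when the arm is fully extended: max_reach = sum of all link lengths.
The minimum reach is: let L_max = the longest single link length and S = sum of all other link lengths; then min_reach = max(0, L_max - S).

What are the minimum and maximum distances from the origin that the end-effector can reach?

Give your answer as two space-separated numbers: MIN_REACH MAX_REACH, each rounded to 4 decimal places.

Link lengths: [6.3, 9.6, 7.1, 8.2]
max_reach = 6.3 + 9.6 + 7.1 + 8.2 = 31.2
L_max = max([6.3, 9.6, 7.1, 8.2]) = 9.6
S (sum of others) = 31.2 - 9.6 = 21.6
min_reach = max(0, 9.6 - 21.6) = max(0, -12) = 0

Answer: 0.0000 31.2000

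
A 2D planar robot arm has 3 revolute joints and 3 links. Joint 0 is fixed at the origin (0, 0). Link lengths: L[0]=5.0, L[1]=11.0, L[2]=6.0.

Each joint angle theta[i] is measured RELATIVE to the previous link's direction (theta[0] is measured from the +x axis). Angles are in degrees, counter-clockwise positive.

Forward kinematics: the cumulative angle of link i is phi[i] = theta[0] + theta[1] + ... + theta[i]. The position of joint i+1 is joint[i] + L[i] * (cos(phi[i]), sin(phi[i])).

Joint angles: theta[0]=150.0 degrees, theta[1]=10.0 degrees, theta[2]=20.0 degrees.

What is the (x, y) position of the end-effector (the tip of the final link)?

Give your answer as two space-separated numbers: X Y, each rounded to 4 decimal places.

joint[0] = (0.0000, 0.0000)  (base)
link 0: phi[0] = 150 = 150 deg
  cos(150 deg) = -0.8660, sin(150 deg) = 0.5000
  joint[1] = (0.0000, 0.0000) + 5 * (-0.8660, 0.5000) = (0.0000 + -4.3301, 0.0000 + 2.5000) = (-4.3301, 2.5000)
link 1: phi[1] = 150 + 10 = 160 deg
  cos(160 deg) = -0.9397, sin(160 deg) = 0.3420
  joint[2] = (-4.3301, 2.5000) + 11 * (-0.9397, 0.3420) = (-4.3301 + -10.3366, 2.5000 + 3.7622) = (-14.6667, 6.2622)
link 2: phi[2] = 150 + 10 + 20 = 180 deg
  cos(180 deg) = -1.0000, sin(180 deg) = 0.0000
  joint[3] = (-14.6667, 6.2622) + 6 * (-1.0000, 0.0000) = (-14.6667 + -6.0000, 6.2622 + 0.0000) = (-20.6667, 6.2622)
End effector: (-20.6667, 6.2622)

Answer: -20.6667 6.2622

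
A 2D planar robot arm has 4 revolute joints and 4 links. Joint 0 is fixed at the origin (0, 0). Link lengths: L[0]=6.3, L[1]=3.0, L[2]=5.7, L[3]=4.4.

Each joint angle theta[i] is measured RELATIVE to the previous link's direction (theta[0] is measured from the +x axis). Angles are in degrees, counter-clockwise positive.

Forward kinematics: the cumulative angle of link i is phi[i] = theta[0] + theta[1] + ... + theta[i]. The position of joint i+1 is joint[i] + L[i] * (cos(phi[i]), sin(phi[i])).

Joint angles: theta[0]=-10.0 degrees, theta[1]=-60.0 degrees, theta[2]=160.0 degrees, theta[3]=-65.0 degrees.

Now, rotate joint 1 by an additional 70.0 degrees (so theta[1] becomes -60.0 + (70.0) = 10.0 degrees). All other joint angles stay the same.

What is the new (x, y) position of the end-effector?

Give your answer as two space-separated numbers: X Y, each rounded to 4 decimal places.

joint[0] = (0.0000, 0.0000)  (base)
link 0: phi[0] = -10 = -10 deg
  cos(-10 deg) = 0.9848, sin(-10 deg) = -0.1736
  joint[1] = (0.0000, 0.0000) + 6.3 * (0.9848, -0.1736) = (0.0000 + 6.2043, 0.0000 + -1.0940) = (6.2043, -1.0940)
link 1: phi[1] = -10 + 10 = 0 deg
  cos(0 deg) = 1.0000, sin(0 deg) = 0.0000
  joint[2] = (6.2043, -1.0940) + 3 * (1.0000, 0.0000) = (6.2043 + 3.0000, -1.0940 + 0.0000) = (9.2043, -1.0940)
link 2: phi[2] = -10 + 10 + 160 = 160 deg
  cos(160 deg) = -0.9397, sin(160 deg) = 0.3420
  joint[3] = (9.2043, -1.0940) + 5.7 * (-0.9397, 0.3420) = (9.2043 + -5.3562, -1.0940 + 1.9495) = (3.8480, 0.8555)
link 3: phi[3] = -10 + 10 + 160 + -65 = 95 deg
  cos(95 deg) = -0.0872, sin(95 deg) = 0.9962
  joint[4] = (3.8480, 0.8555) + 4.4 * (-0.0872, 0.9962) = (3.8480 + -0.3835, 0.8555 + 4.3833) = (3.4646, 5.2388)
End effector: (3.4646, 5.2388)

Answer: 3.4646 5.2388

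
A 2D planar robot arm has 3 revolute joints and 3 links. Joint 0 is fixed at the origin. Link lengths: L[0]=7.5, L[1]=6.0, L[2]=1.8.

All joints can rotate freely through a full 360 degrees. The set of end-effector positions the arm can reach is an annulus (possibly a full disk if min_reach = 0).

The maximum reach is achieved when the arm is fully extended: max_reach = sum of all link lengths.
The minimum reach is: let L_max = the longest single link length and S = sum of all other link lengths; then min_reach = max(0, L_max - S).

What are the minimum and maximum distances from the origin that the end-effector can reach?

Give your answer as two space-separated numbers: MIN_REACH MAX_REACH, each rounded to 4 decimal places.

Answer: 0.0000 15.3000

Derivation:
Link lengths: [7.5, 6.0, 1.8]
max_reach = 7.5 + 6 + 1.8 = 15.3
L_max = max([7.5, 6.0, 1.8]) = 7.5
S (sum of others) = 15.3 - 7.5 = 7.8
min_reach = max(0, 7.5 - 7.8) = max(0, -0.3) = 0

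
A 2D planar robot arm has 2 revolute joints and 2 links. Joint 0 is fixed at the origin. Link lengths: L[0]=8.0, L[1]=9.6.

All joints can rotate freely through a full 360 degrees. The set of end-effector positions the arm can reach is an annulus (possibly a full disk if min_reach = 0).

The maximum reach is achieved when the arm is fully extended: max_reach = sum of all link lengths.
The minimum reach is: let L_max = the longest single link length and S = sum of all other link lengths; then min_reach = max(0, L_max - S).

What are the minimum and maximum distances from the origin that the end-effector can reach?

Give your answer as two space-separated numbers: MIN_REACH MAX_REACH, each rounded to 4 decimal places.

Answer: 1.6000 17.6000

Derivation:
Link lengths: [8.0, 9.6]
max_reach = 8 + 9.6 = 17.6
L_max = max([8.0, 9.6]) = 9.6
S (sum of others) = 17.6 - 9.6 = 8
min_reach = max(0, 9.6 - 8) = max(0, 1.6) = 1.6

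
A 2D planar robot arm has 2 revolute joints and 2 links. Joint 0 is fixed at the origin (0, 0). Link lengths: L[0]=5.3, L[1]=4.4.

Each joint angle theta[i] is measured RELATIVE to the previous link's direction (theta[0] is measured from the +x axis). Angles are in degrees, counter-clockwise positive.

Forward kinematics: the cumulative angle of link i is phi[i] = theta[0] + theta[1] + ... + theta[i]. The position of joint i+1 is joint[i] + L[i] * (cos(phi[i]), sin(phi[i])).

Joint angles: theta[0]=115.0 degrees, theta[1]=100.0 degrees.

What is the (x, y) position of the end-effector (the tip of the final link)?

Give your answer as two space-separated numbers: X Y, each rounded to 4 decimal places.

Answer: -5.8441 2.2797

Derivation:
joint[0] = (0.0000, 0.0000)  (base)
link 0: phi[0] = 115 = 115 deg
  cos(115 deg) = -0.4226, sin(115 deg) = 0.9063
  joint[1] = (0.0000, 0.0000) + 5.3 * (-0.4226, 0.9063) = (0.0000 + -2.2399, 0.0000 + 4.8034) = (-2.2399, 4.8034)
link 1: phi[1] = 115 + 100 = 215 deg
  cos(215 deg) = -0.8192, sin(215 deg) = -0.5736
  joint[2] = (-2.2399, 4.8034) + 4.4 * (-0.8192, -0.5736) = (-2.2399 + -3.6043, 4.8034 + -2.5237) = (-5.8441, 2.2797)
End effector: (-5.8441, 2.2797)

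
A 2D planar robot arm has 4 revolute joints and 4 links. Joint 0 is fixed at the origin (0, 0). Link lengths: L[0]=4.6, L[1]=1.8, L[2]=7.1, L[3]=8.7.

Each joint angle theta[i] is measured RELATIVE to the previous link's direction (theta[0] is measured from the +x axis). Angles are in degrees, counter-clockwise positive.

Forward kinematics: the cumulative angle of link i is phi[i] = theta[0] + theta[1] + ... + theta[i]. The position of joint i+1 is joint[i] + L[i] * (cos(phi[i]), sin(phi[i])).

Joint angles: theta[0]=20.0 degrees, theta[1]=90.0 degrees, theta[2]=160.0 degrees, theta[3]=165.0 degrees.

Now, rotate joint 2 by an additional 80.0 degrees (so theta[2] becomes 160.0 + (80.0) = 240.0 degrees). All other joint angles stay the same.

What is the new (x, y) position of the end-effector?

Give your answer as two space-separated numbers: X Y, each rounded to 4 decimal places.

Answer: 2.8142 5.7086

Derivation:
joint[0] = (0.0000, 0.0000)  (base)
link 0: phi[0] = 20 = 20 deg
  cos(20 deg) = 0.9397, sin(20 deg) = 0.3420
  joint[1] = (0.0000, 0.0000) + 4.6 * (0.9397, 0.3420) = (0.0000 + 4.3226, 0.0000 + 1.5733) = (4.3226, 1.5733)
link 1: phi[1] = 20 + 90 = 110 deg
  cos(110 deg) = -0.3420, sin(110 deg) = 0.9397
  joint[2] = (4.3226, 1.5733) + 1.8 * (-0.3420, 0.9397) = (4.3226 + -0.6156, 1.5733 + 1.6914) = (3.7069, 3.2647)
link 2: phi[2] = 20 + 90 + 240 = 350 deg
  cos(350 deg) = 0.9848, sin(350 deg) = -0.1736
  joint[3] = (3.7069, 3.2647) + 7.1 * (0.9848, -0.1736) = (3.7069 + 6.9921, 3.2647 + -1.2329) = (10.6991, 2.0318)
link 3: phi[3] = 20 + 90 + 240 + 165 = 515 deg
  cos(515 deg) = -0.9063, sin(515 deg) = 0.4226
  joint[4] = (10.6991, 2.0318) + 8.7 * (-0.9063, 0.4226) = (10.6991 + -7.8849, 2.0318 + 3.6768) = (2.8142, 5.7086)
End effector: (2.8142, 5.7086)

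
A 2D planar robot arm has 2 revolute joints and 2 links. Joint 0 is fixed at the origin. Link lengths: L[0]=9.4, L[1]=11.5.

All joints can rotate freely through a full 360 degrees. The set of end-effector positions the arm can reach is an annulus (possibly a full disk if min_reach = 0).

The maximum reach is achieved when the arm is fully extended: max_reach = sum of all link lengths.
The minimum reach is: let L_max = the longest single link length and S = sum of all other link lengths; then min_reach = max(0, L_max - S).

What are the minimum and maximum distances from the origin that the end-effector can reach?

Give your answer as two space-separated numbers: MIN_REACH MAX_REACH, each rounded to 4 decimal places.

Link lengths: [9.4, 11.5]
max_reach = 9.4 + 11.5 = 20.9
L_max = max([9.4, 11.5]) = 11.5
S (sum of others) = 20.9 - 11.5 = 9.4
min_reach = max(0, 11.5 - 9.4) = max(0, 2.1) = 2.1

Answer: 2.1000 20.9000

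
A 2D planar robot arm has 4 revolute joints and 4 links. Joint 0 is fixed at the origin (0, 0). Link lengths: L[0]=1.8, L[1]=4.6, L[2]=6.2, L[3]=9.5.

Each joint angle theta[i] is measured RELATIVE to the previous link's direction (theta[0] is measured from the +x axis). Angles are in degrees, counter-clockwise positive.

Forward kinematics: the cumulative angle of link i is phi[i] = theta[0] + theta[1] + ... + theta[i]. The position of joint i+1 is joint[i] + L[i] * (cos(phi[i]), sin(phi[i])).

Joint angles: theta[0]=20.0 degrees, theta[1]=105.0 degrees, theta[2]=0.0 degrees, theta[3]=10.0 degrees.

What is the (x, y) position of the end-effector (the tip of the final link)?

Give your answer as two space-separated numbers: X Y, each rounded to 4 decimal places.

joint[0] = (0.0000, 0.0000)  (base)
link 0: phi[0] = 20 = 20 deg
  cos(20 deg) = 0.9397, sin(20 deg) = 0.3420
  joint[1] = (0.0000, 0.0000) + 1.8 * (0.9397, 0.3420) = (0.0000 + 1.6914, 0.0000 + 0.6156) = (1.6914, 0.6156)
link 1: phi[1] = 20 + 105 = 125 deg
  cos(125 deg) = -0.5736, sin(125 deg) = 0.8192
  joint[2] = (1.6914, 0.6156) + 4.6 * (-0.5736, 0.8192) = (1.6914 + -2.6385, 0.6156 + 3.7681) = (-0.9470, 4.3837)
link 2: phi[2] = 20 + 105 + 0 = 125 deg
  cos(125 deg) = -0.5736, sin(125 deg) = 0.8192
  joint[3] = (-0.9470, 4.3837) + 6.2 * (-0.5736, 0.8192) = (-0.9470 + -3.5562, 4.3837 + 5.0787) = (-4.5032, 9.4625)
link 3: phi[3] = 20 + 105 + 0 + 10 = 135 deg
  cos(135 deg) = -0.7071, sin(135 deg) = 0.7071
  joint[4] = (-4.5032, 9.4625) + 9.5 * (-0.7071, 0.7071) = (-4.5032 + -6.7175, 9.4625 + 6.7175) = (-11.2207, 16.1800)
End effector: (-11.2207, 16.1800)

Answer: -11.2207 16.1800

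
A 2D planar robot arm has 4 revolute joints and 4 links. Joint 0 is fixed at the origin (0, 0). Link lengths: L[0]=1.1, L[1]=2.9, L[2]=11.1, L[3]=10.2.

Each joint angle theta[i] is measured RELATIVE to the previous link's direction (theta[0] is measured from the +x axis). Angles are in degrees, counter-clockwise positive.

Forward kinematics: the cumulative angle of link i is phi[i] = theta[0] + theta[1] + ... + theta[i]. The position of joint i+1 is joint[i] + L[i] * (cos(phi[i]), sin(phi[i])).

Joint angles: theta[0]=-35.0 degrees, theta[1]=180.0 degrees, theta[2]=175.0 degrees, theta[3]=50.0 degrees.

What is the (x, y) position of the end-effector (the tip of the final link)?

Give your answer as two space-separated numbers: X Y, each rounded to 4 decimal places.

Answer: 17.0737 -4.3313

Derivation:
joint[0] = (0.0000, 0.0000)  (base)
link 0: phi[0] = -35 = -35 deg
  cos(-35 deg) = 0.8192, sin(-35 deg) = -0.5736
  joint[1] = (0.0000, 0.0000) + 1.1 * (0.8192, -0.5736) = (0.0000 + 0.9011, 0.0000 + -0.6309) = (0.9011, -0.6309)
link 1: phi[1] = -35 + 180 = 145 deg
  cos(145 deg) = -0.8192, sin(145 deg) = 0.5736
  joint[2] = (0.9011, -0.6309) + 2.9 * (-0.8192, 0.5736) = (0.9011 + -2.3755, -0.6309 + 1.6634) = (-1.4745, 1.0324)
link 2: phi[2] = -35 + 180 + 175 = 320 deg
  cos(320 deg) = 0.7660, sin(320 deg) = -0.6428
  joint[3] = (-1.4745, 1.0324) + 11.1 * (0.7660, -0.6428) = (-1.4745 + 8.5031, 1.0324 + -7.1349) = (7.0286, -6.1025)
link 3: phi[3] = -35 + 180 + 175 + 50 = 370 deg
  cos(370 deg) = 0.9848, sin(370 deg) = 0.1736
  joint[4] = (7.0286, -6.1025) + 10.2 * (0.9848, 0.1736) = (7.0286 + 10.0450, -6.1025 + 1.7712) = (17.0737, -4.3313)
End effector: (17.0737, -4.3313)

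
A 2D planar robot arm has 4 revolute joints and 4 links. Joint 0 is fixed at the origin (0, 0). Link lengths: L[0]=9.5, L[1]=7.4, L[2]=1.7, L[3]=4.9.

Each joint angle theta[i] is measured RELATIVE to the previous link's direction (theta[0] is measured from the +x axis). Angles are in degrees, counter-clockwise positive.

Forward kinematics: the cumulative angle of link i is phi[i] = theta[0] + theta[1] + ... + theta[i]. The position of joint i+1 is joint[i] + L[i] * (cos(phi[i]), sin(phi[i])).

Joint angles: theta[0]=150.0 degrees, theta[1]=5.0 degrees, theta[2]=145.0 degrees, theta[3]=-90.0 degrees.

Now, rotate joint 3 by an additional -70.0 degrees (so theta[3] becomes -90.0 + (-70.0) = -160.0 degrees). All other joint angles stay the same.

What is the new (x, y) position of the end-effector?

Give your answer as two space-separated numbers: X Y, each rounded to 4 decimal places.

joint[0] = (0.0000, 0.0000)  (base)
link 0: phi[0] = 150 = 150 deg
  cos(150 deg) = -0.8660, sin(150 deg) = 0.5000
  joint[1] = (0.0000, 0.0000) + 9.5 * (-0.8660, 0.5000) = (0.0000 + -8.2272, 0.0000 + 4.7500) = (-8.2272, 4.7500)
link 1: phi[1] = 150 + 5 = 155 deg
  cos(155 deg) = -0.9063, sin(155 deg) = 0.4226
  joint[2] = (-8.2272, 4.7500) + 7.4 * (-0.9063, 0.4226) = (-8.2272 + -6.7067, 4.7500 + 3.1274) = (-14.9339, 7.8774)
link 2: phi[2] = 150 + 5 + 145 = 300 deg
  cos(300 deg) = 0.5000, sin(300 deg) = -0.8660
  joint[3] = (-14.9339, 7.8774) + 1.7 * (0.5000, -0.8660) = (-14.9339 + 0.8500, 7.8774 + -1.4722) = (-14.0839, 6.4051)
link 3: phi[3] = 150 + 5 + 145 + -160 = 140 deg
  cos(140 deg) = -0.7660, sin(140 deg) = 0.6428
  joint[4] = (-14.0839, 6.4051) + 4.9 * (-0.7660, 0.6428) = (-14.0839 + -3.7536, 6.4051 + 3.1497) = (-17.8375, 9.5548)
End effector: (-17.8375, 9.5548)

Answer: -17.8375 9.5548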